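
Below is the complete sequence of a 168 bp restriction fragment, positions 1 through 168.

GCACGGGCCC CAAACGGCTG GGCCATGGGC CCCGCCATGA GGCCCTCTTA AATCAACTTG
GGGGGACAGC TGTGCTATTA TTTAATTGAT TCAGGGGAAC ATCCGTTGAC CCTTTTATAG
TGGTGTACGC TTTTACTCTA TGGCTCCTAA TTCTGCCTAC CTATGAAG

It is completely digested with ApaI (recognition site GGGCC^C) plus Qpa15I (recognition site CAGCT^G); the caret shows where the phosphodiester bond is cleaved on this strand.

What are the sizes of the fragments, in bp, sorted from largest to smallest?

ApaI sites (GGGCCC) start at positions 5, 27.
ApaI cuts after base 5 of each site (before the last base), so after positions 9, 31.
The Qpa15I site (CAGCTG) starts at position 67.
Qpa15I cuts after base 5 of each site (before the last base), so after position 71.
Combined cut positions: 9, 31, 71.
Linear molecule, 3 cuts → 4 fragments:
  1–9 → 9 bp
  10–31 → 22 bp
  32–71 → 40 bp
  72–168 → 97 bp
Sorted largest to smallest: 97, 40, 22, 9 bp.

97, 40, 22, 9 bp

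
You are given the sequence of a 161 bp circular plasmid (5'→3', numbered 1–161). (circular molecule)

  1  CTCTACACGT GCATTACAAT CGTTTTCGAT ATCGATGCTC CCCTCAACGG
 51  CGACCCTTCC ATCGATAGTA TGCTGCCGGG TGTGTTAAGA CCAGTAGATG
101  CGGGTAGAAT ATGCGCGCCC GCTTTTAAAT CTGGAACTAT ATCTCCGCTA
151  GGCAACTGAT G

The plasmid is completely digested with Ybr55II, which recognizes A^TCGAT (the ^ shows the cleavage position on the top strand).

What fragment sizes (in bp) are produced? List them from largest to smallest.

Ybr55II sites (ATCGAT) start at positions 31, 61.
Ybr55II cuts after the first base of each site, so after positions 31, 61.
Circular molecule, 2 cuts → 2 fragments:
  32–61 → 30 bp
  62–161 then 1–31 → 100 + 31 = 131 bp
Sorted largest to smallest: 131, 30 bp.

131, 30 bp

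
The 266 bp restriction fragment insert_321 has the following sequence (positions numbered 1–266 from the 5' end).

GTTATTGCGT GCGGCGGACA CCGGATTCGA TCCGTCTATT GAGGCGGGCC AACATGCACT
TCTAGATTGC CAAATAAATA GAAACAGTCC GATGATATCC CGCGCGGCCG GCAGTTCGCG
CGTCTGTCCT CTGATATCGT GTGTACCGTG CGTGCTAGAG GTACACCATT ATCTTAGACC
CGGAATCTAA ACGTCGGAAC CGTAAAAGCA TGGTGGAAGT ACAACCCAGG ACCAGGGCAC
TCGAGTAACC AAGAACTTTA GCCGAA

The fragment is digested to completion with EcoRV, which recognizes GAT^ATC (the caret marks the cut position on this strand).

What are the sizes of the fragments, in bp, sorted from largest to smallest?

EcoRV sites (GATATC) start at positions 94, 133.
EcoRV cuts after base 3 of each site, so after positions 96, 135.
Linear molecule, 2 cuts → 3 fragments:
  1–96 → 96 bp
  97–135 → 39 bp
  136–266 → 131 bp
Sorted largest to smallest: 131, 96, 39 bp.

131, 96, 39 bp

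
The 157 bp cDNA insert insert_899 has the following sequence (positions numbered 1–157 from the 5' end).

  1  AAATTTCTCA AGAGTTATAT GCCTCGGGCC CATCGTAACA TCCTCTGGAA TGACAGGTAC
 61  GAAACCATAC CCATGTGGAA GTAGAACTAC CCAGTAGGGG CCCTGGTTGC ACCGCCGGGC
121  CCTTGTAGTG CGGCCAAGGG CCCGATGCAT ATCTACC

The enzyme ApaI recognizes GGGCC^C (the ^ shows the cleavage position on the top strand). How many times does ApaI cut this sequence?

GGGCCC occurs starting at positions 26, 98, 117, 138.
ApaI cuts at 4 sites.

4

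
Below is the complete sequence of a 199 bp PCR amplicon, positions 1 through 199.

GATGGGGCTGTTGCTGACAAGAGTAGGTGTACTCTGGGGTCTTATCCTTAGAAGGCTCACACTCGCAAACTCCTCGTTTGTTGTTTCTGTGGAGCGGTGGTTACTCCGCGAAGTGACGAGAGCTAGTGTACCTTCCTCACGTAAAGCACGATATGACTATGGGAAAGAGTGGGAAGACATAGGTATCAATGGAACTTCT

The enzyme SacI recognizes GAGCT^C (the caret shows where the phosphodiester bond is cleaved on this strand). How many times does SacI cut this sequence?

No occurrence of GAGCTC is present in the sequence.
SacI does not cut: 0 sites.

0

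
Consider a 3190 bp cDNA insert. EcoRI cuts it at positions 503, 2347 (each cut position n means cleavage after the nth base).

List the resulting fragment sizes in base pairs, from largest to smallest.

Linear molecule, 2 cuts → 3 fragments:
  503 − 0 = 503 bp
  2347 − 503 = 1844 bp
  3190 − 2347 = 843 bp
Sorted largest to smallest: 1844, 843, 503 bp.

1844, 843, 503 bp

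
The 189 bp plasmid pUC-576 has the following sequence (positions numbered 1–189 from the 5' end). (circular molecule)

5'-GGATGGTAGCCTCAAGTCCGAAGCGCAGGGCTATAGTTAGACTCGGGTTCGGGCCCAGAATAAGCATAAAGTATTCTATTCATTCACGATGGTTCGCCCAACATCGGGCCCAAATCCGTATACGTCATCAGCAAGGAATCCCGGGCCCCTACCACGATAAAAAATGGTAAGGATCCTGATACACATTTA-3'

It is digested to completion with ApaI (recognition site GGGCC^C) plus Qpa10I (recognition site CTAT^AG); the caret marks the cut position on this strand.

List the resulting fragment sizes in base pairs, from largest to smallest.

ApaI sites (GGGCCC) start at positions 51, 106, 143.
ApaI cuts after base 5 of each site (before the last base), so after positions 55, 110, 147.
The Qpa10I site (CTATAG) starts at position 31.
Qpa10I cuts after base 4 of each site, so after position 34.
Combined cut positions: 34, 55, 110, 147.
Circular molecule, 4 cuts → 4 fragments:
  35–55 → 21 bp
  56–110 → 55 bp
  111–147 → 37 bp
  148–189 then 1–34 → 42 + 34 = 76 bp
Sorted largest to smallest: 76, 55, 37, 21 bp.

76, 55, 37, 21 bp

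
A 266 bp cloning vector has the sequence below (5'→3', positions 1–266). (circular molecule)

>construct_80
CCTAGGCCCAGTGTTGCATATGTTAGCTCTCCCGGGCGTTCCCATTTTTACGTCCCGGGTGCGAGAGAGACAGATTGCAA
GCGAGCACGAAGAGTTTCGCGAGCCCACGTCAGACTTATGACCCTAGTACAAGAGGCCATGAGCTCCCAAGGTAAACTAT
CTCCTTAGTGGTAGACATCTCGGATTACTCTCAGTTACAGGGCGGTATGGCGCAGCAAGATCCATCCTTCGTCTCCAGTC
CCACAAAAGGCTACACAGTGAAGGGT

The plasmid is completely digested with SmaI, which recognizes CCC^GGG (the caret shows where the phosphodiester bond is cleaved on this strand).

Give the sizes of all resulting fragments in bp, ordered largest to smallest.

243, 23 bp

SmaI sites (CCCGGG) start at positions 31, 54.
SmaI cuts after base 3 of each site, so after positions 33, 56.
Circular molecule, 2 cuts → 2 fragments:
  34–56 → 23 bp
  57–266 then 1–33 → 210 + 33 = 243 bp
Sorted largest to smallest: 243, 23 bp.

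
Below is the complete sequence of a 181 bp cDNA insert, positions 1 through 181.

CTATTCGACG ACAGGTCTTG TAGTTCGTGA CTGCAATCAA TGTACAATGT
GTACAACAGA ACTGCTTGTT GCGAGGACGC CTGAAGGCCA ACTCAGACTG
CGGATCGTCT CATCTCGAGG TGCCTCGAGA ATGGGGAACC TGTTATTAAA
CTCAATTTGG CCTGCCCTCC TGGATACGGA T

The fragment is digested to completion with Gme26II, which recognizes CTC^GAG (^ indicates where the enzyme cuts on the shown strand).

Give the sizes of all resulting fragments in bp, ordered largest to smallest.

116, 55, 10 bp

Gme26II sites (CTCGAG) start at positions 114, 124.
Gme26II cuts after base 3 of each site, so after positions 116, 126.
Linear molecule, 2 cuts → 3 fragments:
  1–116 → 116 bp
  117–126 → 10 bp
  127–181 → 55 bp
Sorted largest to smallest: 116, 55, 10 bp.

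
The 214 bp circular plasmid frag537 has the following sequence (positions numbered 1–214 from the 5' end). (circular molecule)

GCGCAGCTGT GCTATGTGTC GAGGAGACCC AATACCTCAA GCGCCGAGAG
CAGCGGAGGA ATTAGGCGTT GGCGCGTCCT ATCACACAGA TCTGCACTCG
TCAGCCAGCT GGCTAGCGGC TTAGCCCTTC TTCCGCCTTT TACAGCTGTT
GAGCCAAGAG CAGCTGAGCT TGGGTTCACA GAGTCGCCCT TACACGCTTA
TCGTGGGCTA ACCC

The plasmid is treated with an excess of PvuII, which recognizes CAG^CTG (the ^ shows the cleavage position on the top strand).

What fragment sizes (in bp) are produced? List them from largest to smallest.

PvuII sites (CAGCTG) start at positions 4, 106, 143, 161.
PvuII cuts after base 3 of each site, so after positions 6, 108, 145, 163.
Circular molecule, 4 cuts → 4 fragments:
  7–108 → 102 bp
  109–145 → 37 bp
  146–163 → 18 bp
  164–214 then 1–6 → 51 + 6 = 57 bp
Sorted largest to smallest: 102, 57, 37, 18 bp.

102, 57, 37, 18 bp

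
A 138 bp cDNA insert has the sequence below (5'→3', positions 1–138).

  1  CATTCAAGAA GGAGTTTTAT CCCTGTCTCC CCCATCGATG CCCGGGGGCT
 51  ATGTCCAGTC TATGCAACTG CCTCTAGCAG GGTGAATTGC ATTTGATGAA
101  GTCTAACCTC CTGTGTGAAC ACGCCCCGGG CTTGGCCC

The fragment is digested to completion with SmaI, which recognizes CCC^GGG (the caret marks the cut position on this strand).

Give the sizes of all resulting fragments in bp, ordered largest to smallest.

SmaI sites (CCCGGG) start at positions 41, 125.
SmaI cuts after base 3 of each site, so after positions 43, 127.
Linear molecule, 2 cuts → 3 fragments:
  1–43 → 43 bp
  44–127 → 84 bp
  128–138 → 11 bp
Sorted largest to smallest: 84, 43, 11 bp.

84, 43, 11 bp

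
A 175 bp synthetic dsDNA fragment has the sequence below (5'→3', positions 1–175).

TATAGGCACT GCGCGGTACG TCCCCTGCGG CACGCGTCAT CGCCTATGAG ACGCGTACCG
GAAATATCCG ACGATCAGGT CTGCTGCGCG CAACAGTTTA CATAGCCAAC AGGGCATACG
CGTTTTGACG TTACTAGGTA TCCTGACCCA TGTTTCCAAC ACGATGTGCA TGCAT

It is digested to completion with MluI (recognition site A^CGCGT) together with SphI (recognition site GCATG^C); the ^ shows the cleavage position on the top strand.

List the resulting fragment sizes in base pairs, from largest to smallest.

67, 54, 32, 19, 3 bp

MluI sites (ACGCGT) start at positions 32, 51, 118.
MluI cuts after the first base of each site, so after positions 32, 51, 118.
The SphI site (GCATGC) starts at position 168.
SphI cuts after base 5 of each site (before the last base), so after position 172.
Combined cut positions: 32, 51, 118, 172.
Linear molecule, 4 cuts → 5 fragments:
  1–32 → 32 bp
  33–51 → 19 bp
  52–118 → 67 bp
  119–172 → 54 bp
  173–175 → 3 bp
Sorted largest to smallest: 67, 54, 32, 19, 3 bp.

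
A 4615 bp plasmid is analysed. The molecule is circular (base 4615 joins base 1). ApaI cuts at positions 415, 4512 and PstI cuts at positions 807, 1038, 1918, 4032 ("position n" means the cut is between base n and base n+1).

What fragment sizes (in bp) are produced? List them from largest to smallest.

2114, 880, 518, 480, 392, 231 bp

Combined cut positions (sorted): 415, 807, 1038, 1918, 4032, 4512.
Circular molecule, 6 cuts → 6 fragments:
  807 − 415 = 392 bp
  1038 − 807 = 231 bp
  1918 − 1038 = 880 bp
  4032 − 1918 = 2114 bp
  4512 − 4032 = 480 bp
  wrap: 4615 − 4512 + 415 = 518 bp
Sorted largest to smallest: 2114, 880, 518, 480, 392, 231 bp.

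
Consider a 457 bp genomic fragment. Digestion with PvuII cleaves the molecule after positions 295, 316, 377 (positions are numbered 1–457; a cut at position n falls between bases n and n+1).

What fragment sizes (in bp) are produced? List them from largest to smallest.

Linear molecule, 3 cuts → 4 fragments:
  295 − 0 = 295 bp
  316 − 295 = 21 bp
  377 − 316 = 61 bp
  457 − 377 = 80 bp
Sorted largest to smallest: 295, 80, 61, 21 bp.

295, 80, 61, 21 bp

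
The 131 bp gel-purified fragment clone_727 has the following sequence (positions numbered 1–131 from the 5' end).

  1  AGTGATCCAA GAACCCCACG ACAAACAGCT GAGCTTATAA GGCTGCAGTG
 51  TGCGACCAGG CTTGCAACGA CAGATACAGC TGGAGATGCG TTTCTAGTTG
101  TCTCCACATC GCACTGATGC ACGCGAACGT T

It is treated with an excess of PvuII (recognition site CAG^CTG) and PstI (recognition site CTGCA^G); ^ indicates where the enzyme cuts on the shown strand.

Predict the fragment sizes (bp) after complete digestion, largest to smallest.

PvuII sites (CAGCTG) start at positions 26, 77.
PvuII cuts after base 3 of each site, so after positions 28, 79.
The PstI site (CTGCAG) starts at position 43.
PstI cuts after base 5 of each site (before the last base), so after position 47.
Combined cut positions: 28, 47, 79.
Linear molecule, 3 cuts → 4 fragments:
  1–28 → 28 bp
  29–47 → 19 bp
  48–79 → 32 bp
  80–131 → 52 bp
Sorted largest to smallest: 52, 32, 28, 19 bp.

52, 32, 28, 19 bp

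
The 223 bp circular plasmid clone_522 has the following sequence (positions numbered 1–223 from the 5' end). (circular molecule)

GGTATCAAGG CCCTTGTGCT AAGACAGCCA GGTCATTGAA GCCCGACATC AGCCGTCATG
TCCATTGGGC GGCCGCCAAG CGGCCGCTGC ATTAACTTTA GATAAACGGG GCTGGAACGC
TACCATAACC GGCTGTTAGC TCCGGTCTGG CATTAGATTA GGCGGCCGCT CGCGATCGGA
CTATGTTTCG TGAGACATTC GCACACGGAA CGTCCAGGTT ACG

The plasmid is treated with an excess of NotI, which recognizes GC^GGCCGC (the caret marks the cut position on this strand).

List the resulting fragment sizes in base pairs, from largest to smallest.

130, 82, 11 bp

NotI sites (GCGGCCGC) start at positions 69, 80, 162.
NotI cuts after base 2 of each site, so after positions 70, 81, 163.
Circular molecule, 3 cuts → 3 fragments:
  71–81 → 11 bp
  82–163 → 82 bp
  164–223 then 1–70 → 60 + 70 = 130 bp
Sorted largest to smallest: 130, 82, 11 bp.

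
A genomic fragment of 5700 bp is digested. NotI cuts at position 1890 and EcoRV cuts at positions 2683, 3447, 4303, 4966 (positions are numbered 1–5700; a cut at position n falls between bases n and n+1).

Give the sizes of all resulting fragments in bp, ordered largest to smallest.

1890, 856, 793, 764, 734, 663 bp

Combined cut positions (sorted): 1890, 2683, 3447, 4303, 4966.
Linear molecule, 5 cuts → 6 fragments:
  1890 − 0 = 1890 bp
  2683 − 1890 = 793 bp
  3447 − 2683 = 764 bp
  4303 − 3447 = 856 bp
  4966 − 4303 = 663 bp
  5700 − 4966 = 734 bp
Sorted largest to smallest: 1890, 856, 793, 764, 734, 663 bp.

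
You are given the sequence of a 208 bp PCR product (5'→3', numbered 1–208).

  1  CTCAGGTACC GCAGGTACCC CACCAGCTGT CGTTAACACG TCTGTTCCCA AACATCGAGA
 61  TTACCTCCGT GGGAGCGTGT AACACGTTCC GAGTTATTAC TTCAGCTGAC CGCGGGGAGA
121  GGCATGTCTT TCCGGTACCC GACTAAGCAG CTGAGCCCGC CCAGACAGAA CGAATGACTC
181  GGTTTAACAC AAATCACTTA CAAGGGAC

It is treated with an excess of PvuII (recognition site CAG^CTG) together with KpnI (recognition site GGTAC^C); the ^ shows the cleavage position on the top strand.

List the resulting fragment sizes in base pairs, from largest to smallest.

PvuII sites (CAGCTG) start at positions 24, 103, 148.
PvuII cuts after base 3 of each site, so after positions 26, 105, 150.
KpnI sites (GGTACC) start at positions 5, 14, 134.
KpnI cuts after base 5 of each site (before the last base), so after positions 9, 18, 138.
Combined cut positions: 9, 18, 26, 105, 138, 150.
Linear molecule, 6 cuts → 7 fragments:
  1–9 → 9 bp
  10–18 → 9 bp
  19–26 → 8 bp
  27–105 → 79 bp
  106–138 → 33 bp
  139–150 → 12 bp
  151–208 → 58 bp
Sorted largest to smallest: 79, 58, 33, 12, 9, 9, 8 bp.

79, 58, 33, 12, 9, 9, 8 bp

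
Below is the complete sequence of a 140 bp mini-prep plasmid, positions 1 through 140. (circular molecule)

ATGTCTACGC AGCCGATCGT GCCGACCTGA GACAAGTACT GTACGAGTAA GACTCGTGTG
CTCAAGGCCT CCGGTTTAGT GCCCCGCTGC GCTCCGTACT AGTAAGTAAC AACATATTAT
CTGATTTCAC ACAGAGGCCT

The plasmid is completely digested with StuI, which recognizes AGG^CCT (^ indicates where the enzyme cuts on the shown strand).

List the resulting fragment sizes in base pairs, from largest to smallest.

70, 70 bp

StuI sites (AGGCCT) start at positions 65, 135.
StuI cuts after base 3 of each site, so after positions 67, 137.
Circular molecule, 2 cuts → 2 fragments:
  68–137 → 70 bp
  138–140 then 1–67 → 3 + 67 = 70 bp
Sorted largest to smallest: 70, 70 bp.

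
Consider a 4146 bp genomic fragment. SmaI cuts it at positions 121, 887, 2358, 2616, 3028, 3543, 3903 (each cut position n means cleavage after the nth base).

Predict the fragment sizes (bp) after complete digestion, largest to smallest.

1471, 766, 515, 412, 360, 258, 243, 121 bp

Linear molecule, 7 cuts → 8 fragments:
  121 − 0 = 121 bp
  887 − 121 = 766 bp
  2358 − 887 = 1471 bp
  2616 − 2358 = 258 bp
  3028 − 2616 = 412 bp
  3543 − 3028 = 515 bp
  3903 − 3543 = 360 bp
  4146 − 3903 = 243 bp
Sorted largest to smallest: 1471, 766, 515, 412, 360, 258, 243, 121 bp.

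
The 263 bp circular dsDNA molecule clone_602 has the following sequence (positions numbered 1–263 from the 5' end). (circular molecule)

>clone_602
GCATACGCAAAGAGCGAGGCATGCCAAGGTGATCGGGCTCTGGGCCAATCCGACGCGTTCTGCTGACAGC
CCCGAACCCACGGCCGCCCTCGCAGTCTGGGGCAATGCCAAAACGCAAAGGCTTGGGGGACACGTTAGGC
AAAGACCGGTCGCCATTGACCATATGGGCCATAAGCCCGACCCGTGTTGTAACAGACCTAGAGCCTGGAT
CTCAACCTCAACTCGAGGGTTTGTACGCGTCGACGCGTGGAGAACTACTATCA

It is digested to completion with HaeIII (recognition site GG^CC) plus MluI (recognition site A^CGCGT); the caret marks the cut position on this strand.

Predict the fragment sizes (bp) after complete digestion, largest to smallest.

85, 67, 64, 30, 9, 8 bp

HaeIII sites (GGCC) start at positions 43, 82, 167.
HaeIII cuts after base 2 of each site, so after positions 44, 83, 168.
MluI sites (ACGCGT) start at positions 53, 235, 243.
MluI cuts after the first base of each site, so after positions 53, 235, 243.
Combined cut positions: 44, 53, 83, 168, 235, 243.
Circular molecule, 6 cuts → 6 fragments:
  45–53 → 9 bp
  54–83 → 30 bp
  84–168 → 85 bp
  169–235 → 67 bp
  236–243 → 8 bp
  244–263 then 1–44 → 20 + 44 = 64 bp
Sorted largest to smallest: 85, 67, 64, 30, 9, 8 bp.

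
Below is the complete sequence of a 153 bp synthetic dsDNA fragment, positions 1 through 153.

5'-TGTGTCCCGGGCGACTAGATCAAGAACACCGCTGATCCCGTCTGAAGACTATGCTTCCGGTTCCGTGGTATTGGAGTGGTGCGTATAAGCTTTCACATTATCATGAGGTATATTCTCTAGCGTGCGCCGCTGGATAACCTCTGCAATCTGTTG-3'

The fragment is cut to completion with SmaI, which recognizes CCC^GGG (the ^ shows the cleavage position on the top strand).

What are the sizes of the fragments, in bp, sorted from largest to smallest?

The SmaI site (CCCGGG) starts at position 6.
SmaI cuts after base 3 of each site, so after position 8.
Linear molecule, 1 cut → 2 fragments:
  1–8 → 8 bp
  9–153 → 145 bp
Sorted largest to smallest: 145, 8 bp.

145, 8 bp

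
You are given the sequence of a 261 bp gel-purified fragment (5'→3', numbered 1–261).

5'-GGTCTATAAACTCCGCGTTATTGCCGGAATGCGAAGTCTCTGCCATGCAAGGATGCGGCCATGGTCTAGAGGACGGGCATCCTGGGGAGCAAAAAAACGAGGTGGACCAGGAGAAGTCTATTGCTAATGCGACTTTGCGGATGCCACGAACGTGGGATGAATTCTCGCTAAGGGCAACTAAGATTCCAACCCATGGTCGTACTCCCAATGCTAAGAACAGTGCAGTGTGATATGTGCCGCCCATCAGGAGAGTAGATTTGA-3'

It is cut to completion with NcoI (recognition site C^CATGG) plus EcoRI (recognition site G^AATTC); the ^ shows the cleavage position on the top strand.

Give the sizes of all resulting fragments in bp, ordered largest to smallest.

NcoI sites (CCATGG) start at positions 59, 191.
NcoI cuts after the first base of each site, so after positions 59, 191.
The EcoRI site (GAATTC) starts at position 159.
EcoRI cuts after the first base of each site, so after position 159.
Combined cut positions: 59, 159, 191.
Linear molecule, 3 cuts → 4 fragments:
  1–59 → 59 bp
  60–159 → 100 bp
  160–191 → 32 bp
  192–261 → 70 bp
Sorted largest to smallest: 100, 70, 59, 32 bp.

100, 70, 59, 32 bp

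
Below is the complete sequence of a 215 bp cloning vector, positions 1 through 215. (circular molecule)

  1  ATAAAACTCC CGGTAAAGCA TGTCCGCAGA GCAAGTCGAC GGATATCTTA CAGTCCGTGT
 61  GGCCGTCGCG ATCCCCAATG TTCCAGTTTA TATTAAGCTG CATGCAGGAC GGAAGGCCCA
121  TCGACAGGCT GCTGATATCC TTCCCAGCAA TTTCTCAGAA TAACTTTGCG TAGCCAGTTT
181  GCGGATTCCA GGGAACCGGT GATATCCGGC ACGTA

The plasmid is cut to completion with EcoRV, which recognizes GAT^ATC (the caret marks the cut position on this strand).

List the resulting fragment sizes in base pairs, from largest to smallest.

92, 67, 56 bp

EcoRV sites (GATATC) start at positions 42, 134, 201.
EcoRV cuts after base 3 of each site, so after positions 44, 136, 203.
Circular molecule, 3 cuts → 3 fragments:
  45–136 → 92 bp
  137–203 → 67 bp
  204–215 then 1–44 → 12 + 44 = 56 bp
Sorted largest to smallest: 92, 67, 56 bp.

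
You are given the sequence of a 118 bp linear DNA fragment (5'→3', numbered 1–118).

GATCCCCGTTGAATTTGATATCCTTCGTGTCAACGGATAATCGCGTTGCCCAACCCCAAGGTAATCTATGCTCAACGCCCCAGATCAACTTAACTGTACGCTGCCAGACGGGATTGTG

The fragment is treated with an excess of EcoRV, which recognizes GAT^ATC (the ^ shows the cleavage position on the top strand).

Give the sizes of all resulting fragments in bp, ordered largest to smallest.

99, 19 bp

The EcoRV site (GATATC) starts at position 17.
EcoRV cuts after base 3 of each site, so after position 19.
Linear molecule, 1 cut → 2 fragments:
  1–19 → 19 bp
  20–118 → 99 bp
Sorted largest to smallest: 99, 19 bp.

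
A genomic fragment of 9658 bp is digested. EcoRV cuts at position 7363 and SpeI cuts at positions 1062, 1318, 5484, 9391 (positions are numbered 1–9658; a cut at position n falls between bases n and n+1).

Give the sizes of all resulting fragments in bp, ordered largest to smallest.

4166, 2028, 1879, 1062, 267, 256 bp

Combined cut positions (sorted): 1062, 1318, 5484, 7363, 9391.
Linear molecule, 5 cuts → 6 fragments:
  1062 − 0 = 1062 bp
  1318 − 1062 = 256 bp
  5484 − 1318 = 4166 bp
  7363 − 5484 = 1879 bp
  9391 − 7363 = 2028 bp
  9658 − 9391 = 267 bp
Sorted largest to smallest: 4166, 2028, 1879, 1062, 267, 256 bp.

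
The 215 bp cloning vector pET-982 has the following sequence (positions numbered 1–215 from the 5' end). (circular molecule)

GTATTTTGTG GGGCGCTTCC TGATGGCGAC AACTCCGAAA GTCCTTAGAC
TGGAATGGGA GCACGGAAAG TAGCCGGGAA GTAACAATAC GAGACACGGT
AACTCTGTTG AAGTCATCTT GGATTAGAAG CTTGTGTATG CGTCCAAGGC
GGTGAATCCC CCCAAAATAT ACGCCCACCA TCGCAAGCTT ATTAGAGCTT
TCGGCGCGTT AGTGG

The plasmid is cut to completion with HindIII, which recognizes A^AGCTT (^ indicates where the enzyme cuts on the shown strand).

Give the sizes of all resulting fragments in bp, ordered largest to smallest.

HindIII sites (AAGCTT) start at positions 128, 185.
HindIII cuts after the first base of each site, so after positions 128, 185.
Circular molecule, 2 cuts → 2 fragments:
  129–185 → 57 bp
  186–215 then 1–128 → 30 + 128 = 158 bp
Sorted largest to smallest: 158, 57 bp.

158, 57 bp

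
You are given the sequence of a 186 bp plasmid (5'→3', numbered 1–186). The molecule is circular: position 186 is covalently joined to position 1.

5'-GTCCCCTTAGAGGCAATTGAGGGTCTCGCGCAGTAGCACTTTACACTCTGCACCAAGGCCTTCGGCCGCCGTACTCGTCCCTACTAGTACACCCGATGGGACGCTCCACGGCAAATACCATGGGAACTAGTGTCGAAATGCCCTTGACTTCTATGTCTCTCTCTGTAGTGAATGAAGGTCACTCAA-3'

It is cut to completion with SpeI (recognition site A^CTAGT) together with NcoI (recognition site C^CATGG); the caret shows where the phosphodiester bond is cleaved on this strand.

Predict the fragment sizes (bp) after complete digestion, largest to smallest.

SpeI sites (ACTAGT) start at positions 83, 126.
SpeI cuts after the first base of each site, so after positions 83, 126.
The NcoI site (CCATGG) starts at position 118.
NcoI cuts after the first base of each site, so after position 118.
Combined cut positions: 83, 118, 126.
Circular molecule, 3 cuts → 3 fragments:
  84–118 → 35 bp
  119–126 → 8 bp
  127–186 then 1–83 → 60 + 83 = 143 bp
Sorted largest to smallest: 143, 35, 8 bp.

143, 35, 8 bp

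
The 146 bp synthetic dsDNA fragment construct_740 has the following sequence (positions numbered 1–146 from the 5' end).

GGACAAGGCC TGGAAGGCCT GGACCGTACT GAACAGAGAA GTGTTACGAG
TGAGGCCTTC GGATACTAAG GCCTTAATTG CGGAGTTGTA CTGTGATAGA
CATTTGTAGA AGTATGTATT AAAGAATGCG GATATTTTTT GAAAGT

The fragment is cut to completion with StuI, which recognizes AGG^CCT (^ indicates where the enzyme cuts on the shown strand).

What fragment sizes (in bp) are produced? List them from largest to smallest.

StuI sites (AGGCCT) start at positions 6, 15, 53, 69.
StuI cuts after base 3 of each site, so after positions 8, 17, 55, 71.
Linear molecule, 4 cuts → 5 fragments:
  1–8 → 8 bp
  9–17 → 9 bp
  18–55 → 38 bp
  56–71 → 16 bp
  72–146 → 75 bp
Sorted largest to smallest: 75, 38, 16, 9, 8 bp.

75, 38, 16, 9, 8 bp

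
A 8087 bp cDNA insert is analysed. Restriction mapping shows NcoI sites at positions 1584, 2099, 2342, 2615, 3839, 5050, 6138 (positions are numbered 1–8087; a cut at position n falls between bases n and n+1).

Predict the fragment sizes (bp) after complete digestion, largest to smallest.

1949, 1584, 1224, 1211, 1088, 515, 273, 243 bp

Linear molecule, 7 cuts → 8 fragments:
  1584 − 0 = 1584 bp
  2099 − 1584 = 515 bp
  2342 − 2099 = 243 bp
  2615 − 2342 = 273 bp
  3839 − 2615 = 1224 bp
  5050 − 3839 = 1211 bp
  6138 − 5050 = 1088 bp
  8087 − 6138 = 1949 bp
Sorted largest to smallest: 1949, 1584, 1224, 1211, 1088, 515, 273, 243 bp.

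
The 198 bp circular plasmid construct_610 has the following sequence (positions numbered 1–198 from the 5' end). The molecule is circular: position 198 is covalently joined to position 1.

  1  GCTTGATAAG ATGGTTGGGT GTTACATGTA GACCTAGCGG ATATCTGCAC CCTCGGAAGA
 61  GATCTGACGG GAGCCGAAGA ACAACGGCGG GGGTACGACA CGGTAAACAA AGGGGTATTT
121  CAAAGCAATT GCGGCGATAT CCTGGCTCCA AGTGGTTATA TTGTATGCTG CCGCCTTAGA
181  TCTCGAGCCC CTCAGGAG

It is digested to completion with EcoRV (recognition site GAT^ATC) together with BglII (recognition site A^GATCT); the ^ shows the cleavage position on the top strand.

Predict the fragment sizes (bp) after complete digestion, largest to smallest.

EcoRV sites (GATATC) start at positions 40, 136.
EcoRV cuts after base 3 of each site, so after positions 42, 138.
BglII sites (AGATCT) start at positions 60, 178.
BglII cuts after the first base of each site, so after positions 60, 178.
Combined cut positions: 42, 60, 138, 178.
Circular molecule, 4 cuts → 4 fragments:
  43–60 → 18 bp
  61–138 → 78 bp
  139–178 → 40 bp
  179–198 then 1–42 → 20 + 42 = 62 bp
Sorted largest to smallest: 78, 62, 40, 18 bp.

78, 62, 40, 18 bp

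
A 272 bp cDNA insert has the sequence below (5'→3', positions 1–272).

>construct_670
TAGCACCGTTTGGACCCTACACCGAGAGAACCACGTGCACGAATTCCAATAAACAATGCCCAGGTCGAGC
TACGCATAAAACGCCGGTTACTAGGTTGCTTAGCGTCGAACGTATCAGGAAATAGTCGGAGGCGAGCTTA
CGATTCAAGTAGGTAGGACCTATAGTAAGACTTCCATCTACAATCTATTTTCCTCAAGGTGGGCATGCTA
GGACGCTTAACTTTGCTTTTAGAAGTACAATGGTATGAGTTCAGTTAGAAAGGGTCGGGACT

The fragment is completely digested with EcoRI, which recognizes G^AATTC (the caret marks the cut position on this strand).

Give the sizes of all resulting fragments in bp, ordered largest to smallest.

The EcoRI site (GAATTC) starts at position 41.
EcoRI cuts after the first base of each site, so after position 41.
Linear molecule, 1 cut → 2 fragments:
  1–41 → 41 bp
  42–272 → 231 bp
Sorted largest to smallest: 231, 41 bp.

231, 41 bp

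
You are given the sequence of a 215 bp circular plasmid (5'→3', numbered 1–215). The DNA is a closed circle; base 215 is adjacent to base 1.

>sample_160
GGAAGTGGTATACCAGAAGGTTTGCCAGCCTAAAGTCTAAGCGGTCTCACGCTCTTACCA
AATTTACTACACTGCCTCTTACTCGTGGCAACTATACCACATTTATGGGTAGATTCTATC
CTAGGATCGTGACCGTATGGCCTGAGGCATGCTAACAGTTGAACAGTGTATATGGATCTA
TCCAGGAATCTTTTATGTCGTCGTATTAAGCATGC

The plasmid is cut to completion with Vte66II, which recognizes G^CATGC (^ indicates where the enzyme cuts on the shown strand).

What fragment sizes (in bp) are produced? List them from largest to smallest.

Vte66II sites (GCATGC) start at positions 147, 210.
Vte66II cuts after the first base of each site, so after positions 147, 210.
Circular molecule, 2 cuts → 2 fragments:
  148–210 → 63 bp
  211–215 then 1–147 → 5 + 147 = 152 bp
Sorted largest to smallest: 152, 63 bp.

152, 63 bp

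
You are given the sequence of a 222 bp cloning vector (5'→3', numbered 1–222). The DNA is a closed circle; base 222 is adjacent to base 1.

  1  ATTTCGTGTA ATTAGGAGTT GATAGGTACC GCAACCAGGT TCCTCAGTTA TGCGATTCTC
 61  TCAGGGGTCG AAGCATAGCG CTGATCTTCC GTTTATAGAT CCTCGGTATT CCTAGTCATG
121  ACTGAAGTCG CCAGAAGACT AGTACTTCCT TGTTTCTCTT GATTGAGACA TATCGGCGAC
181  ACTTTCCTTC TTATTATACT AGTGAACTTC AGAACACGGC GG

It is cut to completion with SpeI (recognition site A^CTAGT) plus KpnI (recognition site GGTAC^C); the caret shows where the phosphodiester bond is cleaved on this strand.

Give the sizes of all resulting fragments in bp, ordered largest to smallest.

SpeI sites (ACTAGT) start at positions 138, 198.
SpeI cuts after the first base of each site, so after positions 138, 198.
The KpnI site (GGTACC) starts at position 25.
KpnI cuts after base 5 of each site (before the last base), so after position 29.
Combined cut positions: 29, 138, 198.
Circular molecule, 3 cuts → 3 fragments:
  30–138 → 109 bp
  139–198 → 60 bp
  199–222 then 1–29 → 24 + 29 = 53 bp
Sorted largest to smallest: 109, 60, 53 bp.

109, 60, 53 bp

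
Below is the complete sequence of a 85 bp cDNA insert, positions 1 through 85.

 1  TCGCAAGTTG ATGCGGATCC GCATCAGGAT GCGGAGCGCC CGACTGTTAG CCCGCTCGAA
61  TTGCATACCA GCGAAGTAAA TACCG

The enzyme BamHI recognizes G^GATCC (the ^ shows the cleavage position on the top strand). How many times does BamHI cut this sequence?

1

GGATCC occurs starting at position 15.
BamHI cuts at 1 site.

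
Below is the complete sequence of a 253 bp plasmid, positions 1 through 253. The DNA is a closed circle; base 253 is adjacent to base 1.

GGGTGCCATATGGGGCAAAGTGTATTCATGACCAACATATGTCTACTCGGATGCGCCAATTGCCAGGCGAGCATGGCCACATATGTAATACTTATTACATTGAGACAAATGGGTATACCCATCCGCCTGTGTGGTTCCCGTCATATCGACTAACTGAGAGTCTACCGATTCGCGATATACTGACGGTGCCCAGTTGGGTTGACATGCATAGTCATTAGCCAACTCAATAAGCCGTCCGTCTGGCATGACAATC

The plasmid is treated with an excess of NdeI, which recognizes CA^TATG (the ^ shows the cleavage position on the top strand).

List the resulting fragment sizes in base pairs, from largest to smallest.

180, 44, 29 bp

NdeI sites (CATATG) start at positions 7, 36, 80.
NdeI cuts after base 2 of each site, so after positions 8, 37, 81.
Circular molecule, 3 cuts → 3 fragments:
  9–37 → 29 bp
  38–81 → 44 bp
  82–253 then 1–8 → 172 + 8 = 180 bp
Sorted largest to smallest: 180, 44, 29 bp.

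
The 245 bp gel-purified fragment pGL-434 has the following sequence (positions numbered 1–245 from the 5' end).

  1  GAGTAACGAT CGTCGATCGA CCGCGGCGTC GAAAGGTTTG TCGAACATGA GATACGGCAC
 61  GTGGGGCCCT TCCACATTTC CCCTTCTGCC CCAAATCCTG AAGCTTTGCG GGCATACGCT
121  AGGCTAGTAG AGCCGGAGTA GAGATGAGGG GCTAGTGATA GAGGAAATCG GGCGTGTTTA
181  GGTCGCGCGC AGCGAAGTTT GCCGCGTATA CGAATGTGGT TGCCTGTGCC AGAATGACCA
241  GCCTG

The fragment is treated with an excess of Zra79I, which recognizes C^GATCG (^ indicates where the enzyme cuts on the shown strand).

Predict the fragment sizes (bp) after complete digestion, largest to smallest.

231, 7, 7 bp

Zra79I sites (CGATCG) start at positions 7, 14.
Zra79I cuts after the first base of each site, so after positions 7, 14.
Linear molecule, 2 cuts → 3 fragments:
  1–7 → 7 bp
  8–14 → 7 bp
  15–245 → 231 bp
Sorted largest to smallest: 231, 7, 7 bp.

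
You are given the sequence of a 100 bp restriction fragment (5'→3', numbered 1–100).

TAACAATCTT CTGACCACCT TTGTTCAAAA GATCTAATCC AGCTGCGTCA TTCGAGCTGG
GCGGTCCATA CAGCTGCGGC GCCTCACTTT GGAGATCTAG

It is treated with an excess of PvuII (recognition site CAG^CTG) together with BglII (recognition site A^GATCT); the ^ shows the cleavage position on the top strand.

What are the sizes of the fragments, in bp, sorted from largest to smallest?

31, 30, 20, 12, 7 bp

PvuII sites (CAGCTG) start at positions 40, 71.
PvuII cuts after base 3 of each site, so after positions 42, 73.
BglII sites (AGATCT) start at positions 30, 93.
BglII cuts after the first base of each site, so after positions 30, 93.
Combined cut positions: 30, 42, 73, 93.
Linear molecule, 4 cuts → 5 fragments:
  1–30 → 30 bp
  31–42 → 12 bp
  43–73 → 31 bp
  74–93 → 20 bp
  94–100 → 7 bp
Sorted largest to smallest: 31, 30, 20, 12, 7 bp.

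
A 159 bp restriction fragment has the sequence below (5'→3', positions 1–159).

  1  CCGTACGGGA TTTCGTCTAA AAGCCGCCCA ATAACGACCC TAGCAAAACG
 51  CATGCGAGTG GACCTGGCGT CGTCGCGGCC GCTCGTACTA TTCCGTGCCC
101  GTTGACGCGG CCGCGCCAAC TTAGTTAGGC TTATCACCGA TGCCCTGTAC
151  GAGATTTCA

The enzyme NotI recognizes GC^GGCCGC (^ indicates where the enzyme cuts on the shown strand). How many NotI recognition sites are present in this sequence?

2

GCGGCCGC occurs starting at positions 75, 107.
NotI cuts at 2 sites.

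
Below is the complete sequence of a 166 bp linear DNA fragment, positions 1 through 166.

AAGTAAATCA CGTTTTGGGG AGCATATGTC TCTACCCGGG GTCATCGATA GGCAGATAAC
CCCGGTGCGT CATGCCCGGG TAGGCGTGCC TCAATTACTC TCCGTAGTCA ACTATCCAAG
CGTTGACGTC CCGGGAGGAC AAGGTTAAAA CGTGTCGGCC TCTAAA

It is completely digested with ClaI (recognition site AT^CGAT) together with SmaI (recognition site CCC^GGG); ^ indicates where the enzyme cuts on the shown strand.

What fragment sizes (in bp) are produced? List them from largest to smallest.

The ClaI site (ATCGAT) starts at position 44.
ClaI cuts after base 2 of each site, so after position 45.
SmaI sites (CCCGGG) start at positions 35, 75, 130.
SmaI cuts after base 3 of each site, so after positions 37, 77, 132.
Combined cut positions: 37, 45, 77, 132.
Linear molecule, 4 cuts → 5 fragments:
  1–37 → 37 bp
  38–45 → 8 bp
  46–77 → 32 bp
  78–132 → 55 bp
  133–166 → 34 bp
Sorted largest to smallest: 55, 37, 34, 32, 8 bp.

55, 37, 34, 32, 8 bp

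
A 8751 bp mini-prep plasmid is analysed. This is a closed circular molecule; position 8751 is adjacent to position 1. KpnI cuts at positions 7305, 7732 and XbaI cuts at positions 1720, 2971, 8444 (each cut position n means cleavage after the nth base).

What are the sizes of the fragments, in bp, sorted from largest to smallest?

Combined cut positions (sorted): 1720, 2971, 7305, 7732, 8444.
Circular molecule, 5 cuts → 5 fragments:
  2971 − 1720 = 1251 bp
  7305 − 2971 = 4334 bp
  7732 − 7305 = 427 bp
  8444 − 7732 = 712 bp
  wrap: 8751 − 8444 + 1720 = 2027 bp
Sorted largest to smallest: 4334, 2027, 1251, 712, 427 bp.

4334, 2027, 1251, 712, 427 bp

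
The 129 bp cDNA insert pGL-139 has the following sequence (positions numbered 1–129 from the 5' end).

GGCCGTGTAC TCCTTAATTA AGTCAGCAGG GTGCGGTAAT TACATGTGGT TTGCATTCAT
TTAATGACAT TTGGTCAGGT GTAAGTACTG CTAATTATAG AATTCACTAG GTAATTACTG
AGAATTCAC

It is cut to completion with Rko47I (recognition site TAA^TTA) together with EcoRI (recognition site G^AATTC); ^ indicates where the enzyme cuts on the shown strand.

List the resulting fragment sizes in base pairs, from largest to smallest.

55, 22, 17, 14, 8, 7, 6 bp

Rko47I sites (TAATTA) start at positions 15, 37, 92, 112.
Rko47I cuts after base 3 of each site, so after positions 17, 39, 94, 114.
EcoRI sites (GAATTC) start at positions 100, 122.
EcoRI cuts after the first base of each site, so after positions 100, 122.
Combined cut positions: 17, 39, 94, 100, 114, 122.
Linear molecule, 6 cuts → 7 fragments:
  1–17 → 17 bp
  18–39 → 22 bp
  40–94 → 55 bp
  95–100 → 6 bp
  101–114 → 14 bp
  115–122 → 8 bp
  123–129 → 7 bp
Sorted largest to smallest: 55, 22, 17, 14, 8, 7, 6 bp.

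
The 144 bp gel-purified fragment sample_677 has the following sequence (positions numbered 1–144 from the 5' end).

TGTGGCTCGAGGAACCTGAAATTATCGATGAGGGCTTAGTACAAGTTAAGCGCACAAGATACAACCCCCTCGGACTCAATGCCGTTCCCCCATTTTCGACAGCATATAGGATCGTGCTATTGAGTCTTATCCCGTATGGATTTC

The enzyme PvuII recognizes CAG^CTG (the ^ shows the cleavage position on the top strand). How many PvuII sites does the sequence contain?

0

No occurrence of CAGCTG is present in the sequence.
PvuII does not cut: 0 sites.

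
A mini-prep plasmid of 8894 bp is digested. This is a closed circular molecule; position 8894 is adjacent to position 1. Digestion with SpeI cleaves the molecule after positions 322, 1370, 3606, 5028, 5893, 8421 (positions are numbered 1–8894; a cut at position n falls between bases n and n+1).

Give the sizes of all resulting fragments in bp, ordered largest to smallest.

2528, 2236, 1422, 1048, 865, 795 bp

Circular molecule, 6 cuts → 6 fragments:
  1370 − 322 = 1048 bp
  3606 − 1370 = 2236 bp
  5028 − 3606 = 1422 bp
  5893 − 5028 = 865 bp
  8421 − 5893 = 2528 bp
  wrap: 8894 − 8421 + 322 = 795 bp
Sorted largest to smallest: 2528, 2236, 1422, 1048, 865, 795 bp.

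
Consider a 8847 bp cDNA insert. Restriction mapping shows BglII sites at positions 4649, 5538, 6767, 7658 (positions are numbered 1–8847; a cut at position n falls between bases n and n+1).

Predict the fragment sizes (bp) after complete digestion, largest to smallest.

Linear molecule, 4 cuts → 5 fragments:
  4649 − 0 = 4649 bp
  5538 − 4649 = 889 bp
  6767 − 5538 = 1229 bp
  7658 − 6767 = 891 bp
  8847 − 7658 = 1189 bp
Sorted largest to smallest: 4649, 1229, 1189, 891, 889 bp.

4649, 1229, 1189, 891, 889 bp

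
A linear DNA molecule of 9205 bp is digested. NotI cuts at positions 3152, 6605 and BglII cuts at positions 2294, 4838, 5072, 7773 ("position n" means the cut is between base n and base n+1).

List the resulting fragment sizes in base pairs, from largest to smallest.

Combined cut positions (sorted): 2294, 3152, 4838, 5072, 6605, 7773.
Linear molecule, 6 cuts → 7 fragments:
  2294 − 0 = 2294 bp
  3152 − 2294 = 858 bp
  4838 − 3152 = 1686 bp
  5072 − 4838 = 234 bp
  6605 − 5072 = 1533 bp
  7773 − 6605 = 1168 bp
  9205 − 7773 = 1432 bp
Sorted largest to smallest: 2294, 1686, 1533, 1432, 1168, 858, 234 bp.

2294, 1686, 1533, 1432, 1168, 858, 234 bp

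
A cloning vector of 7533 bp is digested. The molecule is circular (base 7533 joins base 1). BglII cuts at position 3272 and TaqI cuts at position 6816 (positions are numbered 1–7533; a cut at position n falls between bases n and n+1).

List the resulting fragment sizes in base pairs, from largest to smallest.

3989, 3544 bp

Combined cut positions (sorted): 3272, 6816.
Circular molecule, 2 cuts → 2 fragments:
  6816 − 3272 = 3544 bp
  wrap: 7533 − 6816 + 3272 = 3989 bp
Sorted largest to smallest: 3989, 3544 bp.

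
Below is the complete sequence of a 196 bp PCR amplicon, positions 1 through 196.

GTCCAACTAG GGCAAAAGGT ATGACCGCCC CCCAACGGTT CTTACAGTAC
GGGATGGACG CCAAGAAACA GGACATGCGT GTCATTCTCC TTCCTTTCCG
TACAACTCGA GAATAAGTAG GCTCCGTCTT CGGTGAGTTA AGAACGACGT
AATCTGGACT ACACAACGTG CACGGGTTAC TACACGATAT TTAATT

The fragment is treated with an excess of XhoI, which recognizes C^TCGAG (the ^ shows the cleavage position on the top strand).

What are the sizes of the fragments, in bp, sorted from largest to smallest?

The XhoI site (CTCGAG) starts at position 106.
XhoI cuts after the first base of each site, so after position 106.
Linear molecule, 1 cut → 2 fragments:
  1–106 → 106 bp
  107–196 → 90 bp
Sorted largest to smallest: 106, 90 bp.

106, 90 bp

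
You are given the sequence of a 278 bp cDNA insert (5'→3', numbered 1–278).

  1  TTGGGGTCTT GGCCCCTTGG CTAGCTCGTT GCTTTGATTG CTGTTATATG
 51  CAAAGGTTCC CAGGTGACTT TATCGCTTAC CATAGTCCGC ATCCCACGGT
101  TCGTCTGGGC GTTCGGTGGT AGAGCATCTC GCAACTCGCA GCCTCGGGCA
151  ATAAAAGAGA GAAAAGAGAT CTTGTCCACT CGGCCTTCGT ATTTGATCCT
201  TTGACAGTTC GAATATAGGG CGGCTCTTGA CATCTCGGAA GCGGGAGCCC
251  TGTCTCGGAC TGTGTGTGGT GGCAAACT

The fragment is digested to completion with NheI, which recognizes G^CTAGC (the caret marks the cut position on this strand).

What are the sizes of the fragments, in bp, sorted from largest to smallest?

The NheI site (GCTAGC) starts at position 20.
NheI cuts after the first base of each site, so after position 20.
Linear molecule, 1 cut → 2 fragments:
  1–20 → 20 bp
  21–278 → 258 bp
Sorted largest to smallest: 258, 20 bp.

258, 20 bp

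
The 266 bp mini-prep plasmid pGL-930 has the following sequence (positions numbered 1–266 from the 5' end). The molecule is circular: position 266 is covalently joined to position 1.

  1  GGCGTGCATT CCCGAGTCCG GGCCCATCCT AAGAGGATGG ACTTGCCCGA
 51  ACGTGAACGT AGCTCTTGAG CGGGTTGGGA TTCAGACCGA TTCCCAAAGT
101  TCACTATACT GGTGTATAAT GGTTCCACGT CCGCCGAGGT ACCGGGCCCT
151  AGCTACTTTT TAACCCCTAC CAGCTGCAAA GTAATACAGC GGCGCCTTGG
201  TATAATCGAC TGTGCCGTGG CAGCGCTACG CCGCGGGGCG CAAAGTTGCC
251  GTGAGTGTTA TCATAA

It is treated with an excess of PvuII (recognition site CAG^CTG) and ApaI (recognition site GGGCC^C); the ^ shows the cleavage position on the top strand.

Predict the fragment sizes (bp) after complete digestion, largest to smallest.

124, 117, 25 bp

The PvuII site (CAGCTG) starts at position 171.
PvuII cuts after base 3 of each site, so after position 173.
ApaI sites (GGGCCC) start at positions 20, 144.
ApaI cuts after base 5 of each site (before the last base), so after positions 24, 148.
Combined cut positions: 24, 148, 173.
Circular molecule, 3 cuts → 3 fragments:
  25–148 → 124 bp
  149–173 → 25 bp
  174–266 then 1–24 → 93 + 24 = 117 bp
Sorted largest to smallest: 124, 117, 25 bp.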